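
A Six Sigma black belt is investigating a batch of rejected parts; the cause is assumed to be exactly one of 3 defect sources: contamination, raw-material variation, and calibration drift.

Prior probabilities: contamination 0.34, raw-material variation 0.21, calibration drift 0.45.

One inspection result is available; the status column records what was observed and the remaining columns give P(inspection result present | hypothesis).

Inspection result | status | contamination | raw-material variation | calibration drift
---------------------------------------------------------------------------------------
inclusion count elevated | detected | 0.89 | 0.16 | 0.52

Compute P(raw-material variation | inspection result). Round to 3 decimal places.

0.059

For each hypothesis, the unnormalized posterior weight is prior × likelihood:
  contamination: 0.34 × 0.89 = 0.3026
  raw-material variation: 0.21 × 0.16 = 0.0336
  calibration drift: 0.45 × 0.52 = 0.234
The unnormalized weights sum to 0.5702.
P(raw-material variation | evidence) = 0.0336 / 0.5702 ≈ 0.059.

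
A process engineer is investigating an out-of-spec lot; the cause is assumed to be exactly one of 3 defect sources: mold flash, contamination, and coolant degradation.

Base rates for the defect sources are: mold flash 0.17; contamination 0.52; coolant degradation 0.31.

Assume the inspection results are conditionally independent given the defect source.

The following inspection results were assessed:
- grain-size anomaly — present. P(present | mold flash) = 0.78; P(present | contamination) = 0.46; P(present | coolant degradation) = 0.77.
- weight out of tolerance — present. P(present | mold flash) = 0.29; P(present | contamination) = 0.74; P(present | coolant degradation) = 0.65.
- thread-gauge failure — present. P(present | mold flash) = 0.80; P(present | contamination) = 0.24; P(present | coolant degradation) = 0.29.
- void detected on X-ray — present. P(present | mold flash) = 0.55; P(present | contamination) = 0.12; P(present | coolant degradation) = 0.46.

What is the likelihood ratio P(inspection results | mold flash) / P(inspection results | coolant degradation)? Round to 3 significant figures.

Take the product of per-inspection result likelihoods under each hypothesis, then divide.
  mold flash: 0.78 × 0.29 × 0.80 × 0.55 = 0.099528
  coolant degradation: 0.77 × 0.65 × 0.29 × 0.46 = 0.066767
Bayes factor = 0.099528 / 0.066767 ≈ 1.49

1.49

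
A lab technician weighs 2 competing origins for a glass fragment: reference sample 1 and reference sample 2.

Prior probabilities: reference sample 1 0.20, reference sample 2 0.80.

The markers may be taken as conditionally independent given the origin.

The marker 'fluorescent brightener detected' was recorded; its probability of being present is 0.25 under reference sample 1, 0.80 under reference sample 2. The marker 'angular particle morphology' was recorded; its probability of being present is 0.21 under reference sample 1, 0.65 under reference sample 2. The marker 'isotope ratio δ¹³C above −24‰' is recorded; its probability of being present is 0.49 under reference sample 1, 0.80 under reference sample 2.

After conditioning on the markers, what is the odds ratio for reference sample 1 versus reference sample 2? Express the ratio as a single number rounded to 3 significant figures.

0.0155

Unnormalized posterior weight (prior times the marker likelihoods) for each of the two hypotheses:
  reference sample 1: 0.20 × 0.25 × 0.21 × 0.49 = 0.005145
  reference sample 2: 0.80 × 0.80 × 0.65 × 0.80 = 0.3328
Odds(reference sample 1 : reference sample 2) = 0.005145 / 0.3328 ≈ 0.0155.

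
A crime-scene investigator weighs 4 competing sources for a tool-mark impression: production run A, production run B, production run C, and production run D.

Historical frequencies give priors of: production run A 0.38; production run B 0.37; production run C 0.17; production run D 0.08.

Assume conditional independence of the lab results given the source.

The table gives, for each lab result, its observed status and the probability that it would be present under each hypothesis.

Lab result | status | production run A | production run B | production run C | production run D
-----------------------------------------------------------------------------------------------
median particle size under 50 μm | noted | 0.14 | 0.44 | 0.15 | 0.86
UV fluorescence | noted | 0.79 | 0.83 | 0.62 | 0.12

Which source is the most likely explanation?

By Bayes' rule with conditional independence, the unnormalized weight for each hypothesis is prior × ∏ likelihoods:
  production run A: 0.38 × 0.14 × 0.79 = 0.042028
  production run B: 0.37 × 0.44 × 0.83 = 0.13512
  production run C: 0.17 × 0.15 × 0.62 = 0.01581
  production run D: 0.08 × 0.86 × 0.12 = 0.008256
Normalizing constant Z = 0.042028 + 0.13512 + 0.01581 + 0.008256 = 0.20122.
P(production run A | evidence) ≈ 0.042028 / 0.20122 ≈ 0.209
P(production run B | evidence) ≈ 0.13512 / 0.20122 ≈ 0.672
P(production run C | evidence) ≈ 0.01581 / 0.20122 ≈ 0.079
P(production run D | evidence) ≈ 0.008256 / 0.20122 ≈ 0.041
The largest is 0.672, so production run B is most probable.

production run B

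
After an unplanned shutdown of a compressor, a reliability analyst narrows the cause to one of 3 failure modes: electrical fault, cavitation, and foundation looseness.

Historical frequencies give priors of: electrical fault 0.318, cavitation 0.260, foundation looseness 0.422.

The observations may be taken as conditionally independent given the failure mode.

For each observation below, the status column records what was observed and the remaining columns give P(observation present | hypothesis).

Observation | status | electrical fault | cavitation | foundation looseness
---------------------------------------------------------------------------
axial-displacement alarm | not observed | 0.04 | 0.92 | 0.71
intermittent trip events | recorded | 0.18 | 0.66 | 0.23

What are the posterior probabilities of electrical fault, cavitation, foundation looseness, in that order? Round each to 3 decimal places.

For each hypothesis, the unnormalized posterior weight is prior × product of the observation likelihoods (using 1 − P(present | H) for each absent observation):
  electrical fault: 0.318 × (1 − 0.04) × 0.18 = 0.05495
  cavitation: 0.260 × (1 − 0.92) × 0.66 = 0.013728
  foundation looseness: 0.422 × (1 − 0.71) × 0.23 = 0.028147
Normalizing constant Z = 0.05495 + 0.013728 + 0.028147 = 0.096826.
P(electrical fault | evidence) = 0.05495 / 0.096826 ≈ 0.568
P(cavitation | evidence) = 0.013728 / 0.096826 ≈ 0.142
P(foundation looseness | evidence) = 0.028147 / 0.096826 ≈ 0.291

0.568, 0.142, 0.291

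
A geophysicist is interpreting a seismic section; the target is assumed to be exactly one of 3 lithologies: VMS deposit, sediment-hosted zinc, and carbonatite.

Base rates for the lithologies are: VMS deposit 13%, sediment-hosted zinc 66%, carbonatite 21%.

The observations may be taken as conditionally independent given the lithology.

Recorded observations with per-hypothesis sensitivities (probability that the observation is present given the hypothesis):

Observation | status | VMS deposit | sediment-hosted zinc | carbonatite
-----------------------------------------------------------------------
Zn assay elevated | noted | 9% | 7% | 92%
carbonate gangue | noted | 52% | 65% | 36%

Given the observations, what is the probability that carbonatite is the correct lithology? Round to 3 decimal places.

For each hypothesis, the unnormalized posterior weight is prior × product of the observation likelihoods:
  VMS deposit: 0.13 × 0.09 × 0.52 = 0.006084
  sediment-hosted zinc: 0.66 × 0.07 × 0.65 = 0.03003
  carbonatite: 0.21 × 0.92 × 0.36 = 0.069552
The unnormalized weights sum to 0.10567.
P(carbonatite | evidence) = 0.069552 / 0.10567 ≈ 0.658.

0.658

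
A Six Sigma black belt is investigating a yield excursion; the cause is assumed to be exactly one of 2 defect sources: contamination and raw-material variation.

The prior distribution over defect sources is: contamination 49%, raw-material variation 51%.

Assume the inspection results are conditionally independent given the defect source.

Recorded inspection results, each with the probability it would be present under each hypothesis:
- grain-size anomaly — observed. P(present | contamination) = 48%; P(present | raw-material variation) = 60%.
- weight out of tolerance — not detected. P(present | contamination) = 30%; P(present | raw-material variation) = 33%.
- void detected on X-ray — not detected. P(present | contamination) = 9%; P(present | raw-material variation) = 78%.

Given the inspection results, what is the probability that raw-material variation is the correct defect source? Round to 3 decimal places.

Multiply each prior by the joint likelihood of the inspection result pattern (using 1 − P(present | H) for each absent inspection result):
  contamination: 0.49 × 0.48 × (1 − 0.30) × (1 − 0.09) = 0.14982
  raw-material variation: 0.51 × 0.60 × (1 − 0.33) × (1 − 0.78) = 0.045104
The unnormalized weights sum to 0.19493.
P(raw-material variation | evidence) = 0.045104 / 0.19493 ≈ 0.231.

0.231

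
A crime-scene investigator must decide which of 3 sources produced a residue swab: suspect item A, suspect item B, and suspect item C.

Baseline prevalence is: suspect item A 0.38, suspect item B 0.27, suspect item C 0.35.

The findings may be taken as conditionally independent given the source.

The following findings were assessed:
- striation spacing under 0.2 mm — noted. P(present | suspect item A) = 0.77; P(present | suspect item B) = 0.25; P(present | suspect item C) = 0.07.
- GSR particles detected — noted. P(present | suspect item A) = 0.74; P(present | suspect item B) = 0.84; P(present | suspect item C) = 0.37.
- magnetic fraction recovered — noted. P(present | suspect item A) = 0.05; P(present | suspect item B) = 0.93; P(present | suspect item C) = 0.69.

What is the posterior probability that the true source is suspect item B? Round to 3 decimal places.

0.755

By Bayes' rule with conditional independence, the unnormalized weight for each hypothesis is prior × ∏ likelihoods:
  suspect item A: 0.38 × 0.77 × 0.74 × 0.05 = 0.010826
  suspect item B: 0.27 × 0.25 × 0.84 × 0.93 = 0.052731
  suspect item C: 0.35 × 0.07 × 0.37 × 0.69 = 0.0062548
The unnormalized weights sum to 0.069812.
P(suspect item B | evidence) = 0.052731 / 0.069812 ≈ 0.755.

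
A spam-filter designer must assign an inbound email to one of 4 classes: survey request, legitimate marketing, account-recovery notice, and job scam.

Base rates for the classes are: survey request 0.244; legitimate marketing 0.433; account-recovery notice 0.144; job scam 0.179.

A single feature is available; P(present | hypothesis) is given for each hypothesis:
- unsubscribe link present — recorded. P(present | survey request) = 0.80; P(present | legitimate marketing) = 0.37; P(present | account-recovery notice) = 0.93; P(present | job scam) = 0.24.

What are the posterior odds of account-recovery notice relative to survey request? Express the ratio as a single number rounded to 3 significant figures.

Posterior odds equal prior odds times the likelihood ratio; only the two competing hypotheses matter.
  account-recovery notice: 0.144 × 0.93 = 0.13392
  survey request: 0.244 × 0.80 = 0.1952
Posterior odds = 0.13392 / 0.1952 ≈ 0.686.

0.686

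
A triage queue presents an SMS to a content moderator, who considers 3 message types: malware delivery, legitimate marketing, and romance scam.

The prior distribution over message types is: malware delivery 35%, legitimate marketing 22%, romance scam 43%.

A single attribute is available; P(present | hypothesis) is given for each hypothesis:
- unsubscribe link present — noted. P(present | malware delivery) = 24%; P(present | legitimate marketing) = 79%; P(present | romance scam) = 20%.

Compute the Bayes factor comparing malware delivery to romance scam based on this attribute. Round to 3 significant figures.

1.20

The Bayes factor is the ratio of the two likelihoods.
  malware delivery: 0.24
  romance scam: 0.2
Bayes factor = 0.24 / 0.2 ≈ 1.20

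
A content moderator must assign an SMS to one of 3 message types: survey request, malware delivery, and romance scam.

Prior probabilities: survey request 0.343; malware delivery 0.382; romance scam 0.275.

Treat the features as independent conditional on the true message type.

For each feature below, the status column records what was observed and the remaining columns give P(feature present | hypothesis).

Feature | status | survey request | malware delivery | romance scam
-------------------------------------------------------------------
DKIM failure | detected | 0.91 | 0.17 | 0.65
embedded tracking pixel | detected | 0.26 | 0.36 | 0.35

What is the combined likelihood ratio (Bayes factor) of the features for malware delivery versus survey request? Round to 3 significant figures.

0.259

The Bayes factor is the ratio of the joint likelihoods of the feature pattern under the two hypotheses.
  malware delivery: 0.17 × 0.36 = 0.0612
  survey request: 0.91 × 0.26 = 0.2366
Bayes factor = 0.0612 / 0.2366 ≈ 0.259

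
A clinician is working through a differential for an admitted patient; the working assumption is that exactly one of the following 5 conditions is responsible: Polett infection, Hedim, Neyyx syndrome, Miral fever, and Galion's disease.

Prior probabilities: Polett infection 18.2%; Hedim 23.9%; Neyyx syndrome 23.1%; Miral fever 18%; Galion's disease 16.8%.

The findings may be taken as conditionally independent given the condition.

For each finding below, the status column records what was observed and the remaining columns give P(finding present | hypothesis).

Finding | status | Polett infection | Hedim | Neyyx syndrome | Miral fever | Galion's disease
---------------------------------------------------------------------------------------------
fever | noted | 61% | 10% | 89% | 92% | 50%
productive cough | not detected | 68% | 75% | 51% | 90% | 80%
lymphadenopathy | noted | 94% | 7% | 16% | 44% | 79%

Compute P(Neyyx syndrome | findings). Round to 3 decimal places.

0.229

Multiply each prior by the joint likelihood of the evidence pattern (using 1 − P(present | H) for each absent finding):
  Polett infection: 0.182 × 0.61 × (1 − 0.68) × 0.94 = 0.033395
  Hedim: 0.239 × 0.10 × (1 − 0.75) × 0.07 = 0.00041825
  Neyyx syndrome: 0.231 × 0.89 × (1 − 0.51) × 0.16 = 0.016118
  Miral fever: 0.180 × 0.92 × (1 − 0.90) × 0.44 = 0.0072864
  Galion's disease: 0.168 × 0.50 × (1 − 0.80) × 0.79 = 0.013272
The unnormalized weights sum to 0.07049.
P(Neyyx syndrome | evidence) = 0.016118 / 0.07049 ≈ 0.229.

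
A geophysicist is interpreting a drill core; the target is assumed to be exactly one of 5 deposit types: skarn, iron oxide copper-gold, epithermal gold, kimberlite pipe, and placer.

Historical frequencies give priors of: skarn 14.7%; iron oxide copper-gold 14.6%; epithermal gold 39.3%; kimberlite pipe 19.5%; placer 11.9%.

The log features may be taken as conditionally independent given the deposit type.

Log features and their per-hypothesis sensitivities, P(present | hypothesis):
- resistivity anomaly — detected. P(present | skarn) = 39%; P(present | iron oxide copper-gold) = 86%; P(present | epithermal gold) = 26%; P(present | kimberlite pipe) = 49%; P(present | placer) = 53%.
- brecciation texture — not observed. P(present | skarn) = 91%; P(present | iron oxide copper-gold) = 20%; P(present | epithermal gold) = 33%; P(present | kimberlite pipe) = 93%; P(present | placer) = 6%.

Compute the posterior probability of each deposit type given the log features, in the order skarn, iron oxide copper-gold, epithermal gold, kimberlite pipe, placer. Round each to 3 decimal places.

Multiply each prior by the joint likelihood of the log feature pattern (using 1 − P(present | H) for each absent log feature):
  skarn: 0.147 × 0.39 × (1 − 0.91) = 0.0051597
  iron oxide copper-gold: 0.146 × 0.86 × (1 − 0.20) = 0.10045
  epithermal gold: 0.393 × 0.26 × (1 − 0.33) = 0.068461
  kimberlite pipe: 0.195 × 0.49 × (1 − 0.93) = 0.0066885
  placer: 0.119 × 0.53 × (1 − 0.06) = 0.059286
The unnormalized weights sum to 0.24004.
P(skarn | evidence) = 0.0051597 / 0.24004 ≈ 0.021
P(iron oxide copper-gold | evidence) = 0.10045 / 0.24004 ≈ 0.418
P(epithermal gold | evidence) = 0.068461 / 0.24004 ≈ 0.285
P(kimberlite pipe | evidence) = 0.0066885 / 0.24004 ≈ 0.028
P(placer | evidence) = 0.059286 / 0.24004 ≈ 0.247

0.021, 0.418, 0.285, 0.028, 0.247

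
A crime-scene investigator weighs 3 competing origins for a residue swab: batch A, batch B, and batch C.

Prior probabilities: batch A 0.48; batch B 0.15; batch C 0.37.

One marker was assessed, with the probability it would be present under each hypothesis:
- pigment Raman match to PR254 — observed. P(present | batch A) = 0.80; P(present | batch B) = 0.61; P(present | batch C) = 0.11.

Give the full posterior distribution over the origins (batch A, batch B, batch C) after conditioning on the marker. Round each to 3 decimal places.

For each hypothesis, the unnormalized posterior weight is prior × likelihood:
  batch A: 0.48 × 0.80 = 0.384
  batch B: 0.15 × 0.61 = 0.0915
  batch C: 0.37 × 0.11 = 0.0407
Marginal likelihood of the evidence = 0.5162.
P(batch A | evidence) = 0.384 / 0.5162 ≈ 0.744
P(batch B | evidence) = 0.0915 / 0.5162 ≈ 0.177
P(batch C | evidence) = 0.0407 / 0.5162 ≈ 0.079

0.744, 0.177, 0.079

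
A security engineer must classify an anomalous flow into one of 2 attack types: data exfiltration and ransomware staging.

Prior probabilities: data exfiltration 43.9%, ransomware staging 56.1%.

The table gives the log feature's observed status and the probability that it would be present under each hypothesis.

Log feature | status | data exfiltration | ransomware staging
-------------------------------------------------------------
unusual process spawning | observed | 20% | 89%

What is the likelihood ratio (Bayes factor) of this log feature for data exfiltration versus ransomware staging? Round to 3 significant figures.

The Bayes factor is the ratio of the two likelihoods.
  data exfiltration: 0.2
  ransomware staging: 0.89
Bayes factor = 0.2 / 0.89 ≈ 0.225

0.225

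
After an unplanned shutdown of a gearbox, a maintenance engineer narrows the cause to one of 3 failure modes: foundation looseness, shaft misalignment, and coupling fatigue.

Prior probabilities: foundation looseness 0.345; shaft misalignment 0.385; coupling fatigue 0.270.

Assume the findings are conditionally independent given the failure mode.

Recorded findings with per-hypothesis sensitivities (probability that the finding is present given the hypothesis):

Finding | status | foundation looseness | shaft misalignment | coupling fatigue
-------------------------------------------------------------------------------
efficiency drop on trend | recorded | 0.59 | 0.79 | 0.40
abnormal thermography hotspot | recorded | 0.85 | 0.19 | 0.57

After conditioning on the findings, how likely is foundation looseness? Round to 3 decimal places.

By Bayes' rule with conditional independence, the unnormalized weight for each hypothesis is prior × ∏ likelihoods:
  foundation looseness: 0.345 × 0.59 × 0.85 = 0.17302
  shaft misalignment: 0.385 × 0.79 × 0.19 = 0.057789
  coupling fatigue: 0.270 × 0.40 × 0.57 = 0.06156
The unnormalized weights sum to 0.29237.
P(foundation looseness | evidence) = 0.17302 / 0.29237 ≈ 0.592.

0.592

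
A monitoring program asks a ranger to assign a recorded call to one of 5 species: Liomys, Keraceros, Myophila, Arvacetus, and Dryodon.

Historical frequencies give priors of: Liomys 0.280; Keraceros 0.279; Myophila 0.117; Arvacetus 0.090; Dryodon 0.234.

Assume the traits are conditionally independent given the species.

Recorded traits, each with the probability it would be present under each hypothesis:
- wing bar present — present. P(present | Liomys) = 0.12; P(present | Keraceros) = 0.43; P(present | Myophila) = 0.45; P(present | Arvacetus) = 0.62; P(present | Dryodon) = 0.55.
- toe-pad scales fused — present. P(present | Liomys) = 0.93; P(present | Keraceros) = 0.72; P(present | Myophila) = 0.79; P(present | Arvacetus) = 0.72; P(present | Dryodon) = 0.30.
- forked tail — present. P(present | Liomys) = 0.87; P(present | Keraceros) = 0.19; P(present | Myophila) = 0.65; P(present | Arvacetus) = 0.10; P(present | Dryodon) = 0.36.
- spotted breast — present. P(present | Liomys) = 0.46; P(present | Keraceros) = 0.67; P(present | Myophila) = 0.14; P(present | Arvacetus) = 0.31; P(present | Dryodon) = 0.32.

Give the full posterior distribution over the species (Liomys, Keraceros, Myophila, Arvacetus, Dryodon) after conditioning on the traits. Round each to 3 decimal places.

Multiply each prior by the joint likelihood of the trait pattern:
  Liomys: 0.280 × 0.12 × 0.93 × 0.87 × 0.46 = 0.012505
  Keraceros: 0.279 × 0.43 × 0.72 × 0.19 × 0.67 = 0.010996
  Myophila: 0.117 × 0.45 × 0.79 × 0.65 × 0.14 = 0.003785
  Arvacetus: 0.090 × 0.62 × 0.72 × 0.10 × 0.31 = 0.0012455
  Dryodon: 0.234 × 0.55 × 0.30 × 0.36 × 0.32 = 0.0044479
Marginal likelihood of the evidence = 0.03298.
P(Liomys | evidence) = 0.012505 / 0.03298 ≈ 0.379
P(Keraceros | evidence) = 0.010996 / 0.03298 ≈ 0.333
P(Myophila | evidence) = 0.003785 / 0.03298 ≈ 0.115
P(Arvacetus | evidence) = 0.0012455 / 0.03298 ≈ 0.038
P(Dryodon | evidence) = 0.0044479 / 0.03298 ≈ 0.135

0.379, 0.333, 0.115, 0.038, 0.135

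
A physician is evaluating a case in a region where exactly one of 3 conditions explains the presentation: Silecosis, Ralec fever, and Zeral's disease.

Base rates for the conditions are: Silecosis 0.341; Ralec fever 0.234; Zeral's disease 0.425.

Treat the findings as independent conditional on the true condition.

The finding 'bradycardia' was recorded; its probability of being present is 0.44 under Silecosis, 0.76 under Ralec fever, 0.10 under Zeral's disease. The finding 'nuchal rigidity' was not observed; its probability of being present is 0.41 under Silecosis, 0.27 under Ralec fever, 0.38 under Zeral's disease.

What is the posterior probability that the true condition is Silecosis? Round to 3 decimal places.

0.362

Multiply each prior by the joint likelihood of the evidence pattern (using 1 − P(present | H) for each absent finding):
  Silecosis: 0.341 × 0.44 × (1 − 0.41) = 0.088524
  Ralec fever: 0.234 × 0.76 × (1 − 0.27) = 0.12982
  Zeral's disease: 0.425 × 0.10 × (1 − 0.38) = 0.02635
The unnormalized weights sum to 0.2447.
P(Silecosis | evidence) = 0.088524 / 0.2447 ≈ 0.362.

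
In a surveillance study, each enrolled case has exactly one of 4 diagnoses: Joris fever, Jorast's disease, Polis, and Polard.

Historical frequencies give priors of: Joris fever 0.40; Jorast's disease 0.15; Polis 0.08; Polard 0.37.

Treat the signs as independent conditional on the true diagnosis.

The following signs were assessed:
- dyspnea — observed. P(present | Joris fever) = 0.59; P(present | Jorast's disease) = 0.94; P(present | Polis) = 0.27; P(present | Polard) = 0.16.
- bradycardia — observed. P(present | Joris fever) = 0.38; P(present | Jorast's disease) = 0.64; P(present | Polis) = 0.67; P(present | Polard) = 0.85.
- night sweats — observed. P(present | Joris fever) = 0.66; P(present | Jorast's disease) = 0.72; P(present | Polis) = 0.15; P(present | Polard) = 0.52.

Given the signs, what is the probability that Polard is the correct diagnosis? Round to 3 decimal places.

0.172

By Bayes' rule with conditional independence, the unnormalized weight for each hypothesis is prior × ∏ likelihoods:
  Joris fever: 0.40 × 0.59 × 0.38 × 0.66 = 0.059189
  Jorast's disease: 0.15 × 0.94 × 0.64 × 0.72 = 0.064973
  Polis: 0.08 × 0.27 × 0.67 × 0.15 = 0.0021708
  Polard: 0.37 × 0.16 × 0.85 × 0.52 = 0.026166
Marginal likelihood of the evidence = 0.1525.
P(Polard | evidence) = 0.026166 / 0.1525 ≈ 0.172.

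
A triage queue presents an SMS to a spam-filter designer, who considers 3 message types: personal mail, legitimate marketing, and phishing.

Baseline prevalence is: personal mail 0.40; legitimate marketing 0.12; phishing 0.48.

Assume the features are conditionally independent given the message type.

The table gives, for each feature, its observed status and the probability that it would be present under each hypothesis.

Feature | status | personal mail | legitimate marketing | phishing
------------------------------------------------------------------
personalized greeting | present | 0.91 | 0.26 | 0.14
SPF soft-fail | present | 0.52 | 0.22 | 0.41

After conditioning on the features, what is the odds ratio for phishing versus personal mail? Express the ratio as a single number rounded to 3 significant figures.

0.146

The normalizing constant cancels in an odds ratio, so compute prior × likelihood for the two hypotheses only:
  phishing: 0.48 × 0.14 × 0.41 = 0.027552
  personal mail: 0.40 × 0.91 × 0.52 = 0.18928
Posterior odds = 0.027552 / 0.18928 ≈ 0.146.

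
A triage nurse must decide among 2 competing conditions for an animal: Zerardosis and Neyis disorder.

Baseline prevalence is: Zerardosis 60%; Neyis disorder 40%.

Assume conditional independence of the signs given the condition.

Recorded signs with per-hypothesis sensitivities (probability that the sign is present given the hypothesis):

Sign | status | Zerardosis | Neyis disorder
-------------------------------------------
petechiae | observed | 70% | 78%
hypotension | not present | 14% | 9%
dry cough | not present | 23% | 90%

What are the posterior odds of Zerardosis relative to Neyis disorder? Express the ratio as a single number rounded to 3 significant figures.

The normalizing constant cancels in an odds ratio, so compute prior × likelihood for the two hypotheses only (using 1 − P(present | H) for each absent sign):
  Zerardosis: 0.60 × 0.70 × (1 − 0.14) × (1 − 0.23) = 0.27812
  Neyis disorder: 0.40 × 0.78 × (1 − 0.09) × (1 − 0.90) = 0.028392
Posterior odds = 0.27812 / 0.028392 ≈ 9.80.

9.80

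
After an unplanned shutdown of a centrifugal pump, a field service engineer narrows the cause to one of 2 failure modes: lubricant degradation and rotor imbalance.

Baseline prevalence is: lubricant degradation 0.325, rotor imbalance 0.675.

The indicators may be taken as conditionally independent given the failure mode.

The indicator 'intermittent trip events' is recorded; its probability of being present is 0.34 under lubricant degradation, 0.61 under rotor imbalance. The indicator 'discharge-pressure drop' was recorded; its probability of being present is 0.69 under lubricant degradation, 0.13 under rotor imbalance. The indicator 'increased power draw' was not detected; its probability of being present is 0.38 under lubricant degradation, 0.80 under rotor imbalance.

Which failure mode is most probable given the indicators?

For each hypothesis, the unnormalized posterior weight is prior × product of the indicator likelihoods (using 1 − P(present | H) for each absent indicator):
  lubricant degradation: 0.325 × 0.34 × 0.69 × (1 − 0.38) = 0.047272
  rotor imbalance: 0.675 × 0.61 × 0.13 × (1 − 0.80) = 0.010705
Normalizing constant Z = 0.047272 + 0.010705 = 0.057977.
P(lubricant degradation | evidence) ≈ 0.047272 / 0.057977 ≈ 0.815
P(rotor imbalance | evidence) ≈ 0.010705 / 0.057977 ≈ 0.185
The largest is 0.815, so lubricant degradation is most probable.

lubricant degradation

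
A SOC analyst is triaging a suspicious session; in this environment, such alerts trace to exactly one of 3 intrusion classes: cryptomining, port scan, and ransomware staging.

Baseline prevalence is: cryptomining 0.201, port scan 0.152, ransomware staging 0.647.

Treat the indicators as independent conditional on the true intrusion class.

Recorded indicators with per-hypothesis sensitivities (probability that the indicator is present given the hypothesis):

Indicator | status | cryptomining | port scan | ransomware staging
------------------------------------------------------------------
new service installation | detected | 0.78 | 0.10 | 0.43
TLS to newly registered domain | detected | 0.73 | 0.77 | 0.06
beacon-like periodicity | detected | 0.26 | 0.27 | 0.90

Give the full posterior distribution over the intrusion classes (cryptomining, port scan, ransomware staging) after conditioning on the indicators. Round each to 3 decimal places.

By Bayes' rule with conditional independence, the unnormalized weight for each hypothesis is prior × ∏ likelihoods:
  cryptomining: 0.201 × 0.78 × 0.73 × 0.26 = 0.029757
  port scan: 0.152 × 0.10 × 0.77 × 0.27 = 0.0031601
  ransomware staging: 0.647 × 0.43 × 0.06 × 0.90 = 0.015023
Marginal likelihood of the evidence = 0.04794.
P(cryptomining | evidence) = 0.029757 / 0.04794 ≈ 0.621
P(port scan | evidence) = 0.0031601 / 0.04794 ≈ 0.066
P(ransomware staging | evidence) = 0.015023 / 0.04794 ≈ 0.313

0.621, 0.066, 0.313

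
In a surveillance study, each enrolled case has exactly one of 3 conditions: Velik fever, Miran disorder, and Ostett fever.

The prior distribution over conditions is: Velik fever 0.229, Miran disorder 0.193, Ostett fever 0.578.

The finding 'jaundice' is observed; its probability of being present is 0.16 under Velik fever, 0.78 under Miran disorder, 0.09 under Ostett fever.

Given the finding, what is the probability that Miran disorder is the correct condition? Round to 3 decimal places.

For each hypothesis, the unnormalized posterior weight is prior × likelihood:
  Velik fever: 0.229 × 0.16 = 0.03664
  Miran disorder: 0.193 × 0.78 = 0.15054
  Ostett fever: 0.578 × 0.09 = 0.05202
Normalizing constant Z = 0.03664 + 0.15054 + 0.05202 = 0.2392.
P(Miran disorder | evidence) = 0.15054 / 0.2392 ≈ 0.629.

0.629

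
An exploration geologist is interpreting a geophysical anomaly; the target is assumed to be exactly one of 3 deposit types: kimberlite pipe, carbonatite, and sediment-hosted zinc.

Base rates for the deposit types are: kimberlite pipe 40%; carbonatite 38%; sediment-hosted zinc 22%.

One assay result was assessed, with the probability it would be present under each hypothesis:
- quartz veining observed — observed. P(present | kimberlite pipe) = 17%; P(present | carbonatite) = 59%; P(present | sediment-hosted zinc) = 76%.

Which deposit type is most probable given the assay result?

carbonatite

Multiply each prior by the likelihood of the assay result:
  kimberlite pipe: 0.40 × 0.17 = 0.068
  carbonatite: 0.38 × 0.59 = 0.2242
  sediment-hosted zinc: 0.22 × 0.76 = 0.1672
Normalizing constant Z = 0.068 + 0.2242 + 0.1672 = 0.4594.
P(kimberlite pipe | evidence) ≈ 0.068 / 0.4594 ≈ 0.148
P(carbonatite | evidence) ≈ 0.2242 / 0.4594 ≈ 0.488
P(sediment-hosted zinc | evidence) ≈ 0.1672 / 0.4594 ≈ 0.364
The largest is 0.488, so carbonatite is most probable.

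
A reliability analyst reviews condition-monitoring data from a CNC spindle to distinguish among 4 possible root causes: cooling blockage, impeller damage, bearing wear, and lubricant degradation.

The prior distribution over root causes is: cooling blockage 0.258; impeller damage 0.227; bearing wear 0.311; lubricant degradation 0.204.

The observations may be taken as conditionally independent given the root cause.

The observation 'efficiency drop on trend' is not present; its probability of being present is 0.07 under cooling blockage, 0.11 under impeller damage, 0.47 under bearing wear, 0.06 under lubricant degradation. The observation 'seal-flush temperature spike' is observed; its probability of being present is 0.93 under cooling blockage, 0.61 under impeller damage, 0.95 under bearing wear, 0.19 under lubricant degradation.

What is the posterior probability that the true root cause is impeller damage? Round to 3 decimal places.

0.228

Multiply each prior by the joint likelihood of the evidence pattern (using 1 − P(present | H) for each absent observation):
  cooling blockage: 0.258 × (1 − 0.07) × 0.93 = 0.22314
  impeller damage: 0.227 × (1 − 0.11) × 0.61 = 0.12324
  bearing wear: 0.311 × (1 − 0.47) × 0.95 = 0.15659
  lubricant degradation: 0.204 × (1 − 0.06) × 0.19 = 0.036434
The unnormalized weights sum to 0.53941.
P(impeller damage | evidence) = 0.12324 / 0.53941 ≈ 0.228.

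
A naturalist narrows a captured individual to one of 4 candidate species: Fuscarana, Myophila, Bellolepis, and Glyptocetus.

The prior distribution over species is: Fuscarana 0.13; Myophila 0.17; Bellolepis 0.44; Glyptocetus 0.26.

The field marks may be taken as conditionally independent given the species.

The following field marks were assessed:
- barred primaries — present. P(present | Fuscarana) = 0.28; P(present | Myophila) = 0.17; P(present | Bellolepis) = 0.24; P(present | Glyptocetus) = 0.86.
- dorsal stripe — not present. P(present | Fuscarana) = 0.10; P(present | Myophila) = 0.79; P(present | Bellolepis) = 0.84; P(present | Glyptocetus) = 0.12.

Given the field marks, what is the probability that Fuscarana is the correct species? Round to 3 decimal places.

0.130

By Bayes' rule with conditional independence, the unnormalized weight for each hypothesis is prior × ∏ likelihoods (using 1 − P(present | H) for each absent field mark):
  Fuscarana: 0.13 × 0.28 × (1 − 0.10) = 0.03276
  Myophila: 0.17 × 0.17 × (1 − 0.79) = 0.006069
  Bellolepis: 0.44 × 0.24 × (1 − 0.84) = 0.016896
  Glyptocetus: 0.26 × 0.86 × (1 − 0.12) = 0.19677
Marginal likelihood of the evidence = 0.25249.
P(Fuscarana | evidence) = 0.03276 / 0.25249 ≈ 0.130.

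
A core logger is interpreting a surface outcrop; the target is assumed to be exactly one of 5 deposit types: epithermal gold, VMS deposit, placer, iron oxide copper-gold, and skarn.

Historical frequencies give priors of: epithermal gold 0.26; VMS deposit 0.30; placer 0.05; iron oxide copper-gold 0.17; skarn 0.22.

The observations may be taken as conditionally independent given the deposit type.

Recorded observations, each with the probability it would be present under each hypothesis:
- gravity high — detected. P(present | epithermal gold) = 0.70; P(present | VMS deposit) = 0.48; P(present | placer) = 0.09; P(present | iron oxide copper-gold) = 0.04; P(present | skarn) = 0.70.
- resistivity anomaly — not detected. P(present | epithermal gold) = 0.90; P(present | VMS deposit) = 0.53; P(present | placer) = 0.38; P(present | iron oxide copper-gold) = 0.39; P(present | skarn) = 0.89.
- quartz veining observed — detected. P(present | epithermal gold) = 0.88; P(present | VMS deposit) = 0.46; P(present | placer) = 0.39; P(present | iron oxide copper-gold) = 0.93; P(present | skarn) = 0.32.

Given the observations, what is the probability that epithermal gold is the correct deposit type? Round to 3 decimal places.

0.278

Multiply each prior by the joint likelihood of the evidence pattern (using 1 − P(present | H) for each absent observation):
  epithermal gold: 0.26 × 0.70 × (1 − 0.90) × 0.88 = 0.016016
  VMS deposit: 0.30 × 0.48 × (1 − 0.53) × 0.46 = 0.031133
  placer: 0.05 × 0.09 × (1 − 0.38) × 0.39 = 0.0010881
  iron oxide copper-gold: 0.17 × 0.04 × (1 − 0.39) × 0.93 = 0.0038576
  skarn: 0.22 × 0.70 × (1 − 0.89) × 0.32 = 0.0054208
Marginal likelihood of the evidence = 0.057515.
P(epithermal gold | evidence) = 0.016016 / 0.057515 ≈ 0.278.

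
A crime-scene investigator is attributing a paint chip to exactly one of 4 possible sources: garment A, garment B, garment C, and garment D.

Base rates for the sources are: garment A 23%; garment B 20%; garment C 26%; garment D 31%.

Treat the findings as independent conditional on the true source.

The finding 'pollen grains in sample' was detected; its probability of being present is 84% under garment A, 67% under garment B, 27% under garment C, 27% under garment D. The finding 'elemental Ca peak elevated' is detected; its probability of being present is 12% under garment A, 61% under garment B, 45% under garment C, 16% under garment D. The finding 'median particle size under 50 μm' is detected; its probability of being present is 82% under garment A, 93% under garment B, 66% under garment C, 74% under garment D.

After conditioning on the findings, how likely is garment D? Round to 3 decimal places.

0.079

For each hypothesis, the unnormalized posterior weight is prior × product of the finding likelihoods:
  garment A: 0.23 × 0.84 × 0.12 × 0.82 = 0.019011
  garment B: 0.20 × 0.67 × 0.61 × 0.93 = 0.076018
  garment C: 0.26 × 0.27 × 0.45 × 0.66 = 0.020849
  garment D: 0.31 × 0.27 × 0.16 × 0.74 = 0.0099101
Marginal likelihood of the evidence = 0.12579.
P(garment D | evidence) = 0.0099101 / 0.12579 ≈ 0.079.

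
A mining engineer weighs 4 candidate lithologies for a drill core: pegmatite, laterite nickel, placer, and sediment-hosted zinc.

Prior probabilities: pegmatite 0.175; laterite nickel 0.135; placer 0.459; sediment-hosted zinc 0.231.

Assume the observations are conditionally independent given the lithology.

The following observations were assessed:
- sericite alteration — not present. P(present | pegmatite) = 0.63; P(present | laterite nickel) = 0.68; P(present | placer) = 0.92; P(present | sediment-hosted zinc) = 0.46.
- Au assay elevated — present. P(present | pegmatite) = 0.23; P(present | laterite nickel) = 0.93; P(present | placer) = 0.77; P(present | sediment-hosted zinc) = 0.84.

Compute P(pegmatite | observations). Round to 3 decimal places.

0.079

For each hypothesis, the unnormalized posterior weight is prior × product of the observation likelihoods (using 1 − P(present | H) for each absent observation):
  pegmatite: 0.175 × (1 − 0.63) × 0.23 = 0.014893
  laterite nickel: 0.135 × (1 − 0.68) × 0.93 = 0.040176
  placer: 0.459 × (1 − 0.92) × 0.77 = 0.028274
  sediment-hosted zinc: 0.231 × (1 − 0.46) × 0.84 = 0.10478
The unnormalized weights sum to 0.18812.
P(pegmatite | evidence) = 0.014893 / 0.18812 ≈ 0.079.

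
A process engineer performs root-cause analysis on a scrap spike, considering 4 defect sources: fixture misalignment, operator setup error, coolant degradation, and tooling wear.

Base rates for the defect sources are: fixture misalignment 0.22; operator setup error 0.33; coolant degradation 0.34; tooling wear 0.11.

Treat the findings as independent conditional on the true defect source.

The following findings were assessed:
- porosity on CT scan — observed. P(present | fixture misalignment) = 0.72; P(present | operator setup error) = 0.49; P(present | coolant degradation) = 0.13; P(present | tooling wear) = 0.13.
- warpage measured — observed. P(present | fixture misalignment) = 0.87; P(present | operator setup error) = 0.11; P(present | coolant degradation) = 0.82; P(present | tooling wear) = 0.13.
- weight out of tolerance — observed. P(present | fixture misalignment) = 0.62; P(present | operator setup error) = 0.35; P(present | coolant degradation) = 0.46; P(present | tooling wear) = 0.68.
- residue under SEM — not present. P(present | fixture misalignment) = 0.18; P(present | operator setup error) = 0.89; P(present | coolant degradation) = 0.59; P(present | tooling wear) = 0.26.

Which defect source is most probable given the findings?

fixture misalignment

By Bayes' rule with conditional independence, the unnormalized weight for each hypothesis is prior × ∏ likelihoods (using 1 − P(present | H) for each absent finding):
  fixture misalignment: 0.22 × 0.72 × 0.87 × 0.62 × (1 − 0.18) = 0.070062
  operator setup error: 0.33 × 0.49 × 0.11 × 0.35 × (1 − 0.89) = 0.0006848
  coolant degradation: 0.34 × 0.13 × 0.82 × 0.46 × (1 − 0.59) = 0.0068356
  tooling wear: 0.11 × 0.13 × 0.13 × 0.68 × (1 − 0.26) = 0.00093545
The unnormalized weights sum to 0.078517.
P(fixture misalignment | evidence) ≈ 0.070062 / 0.078517 ≈ 0.892
P(operator setup error | evidence) ≈ 0.0006848 / 0.078517 ≈ 0.009
P(coolant degradation | evidence) ≈ 0.0068356 / 0.078517 ≈ 0.087
P(tooling wear | evidence) ≈ 0.00093545 / 0.078517 ≈ 0.012
The largest is 0.892, so fixture misalignment is most probable.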